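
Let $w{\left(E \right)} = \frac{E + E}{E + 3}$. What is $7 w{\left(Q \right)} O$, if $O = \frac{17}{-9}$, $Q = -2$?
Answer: $\frac{476}{9} \approx 52.889$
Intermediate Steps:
$O = - \frac{17}{9}$ ($O = 17 \left(- \frac{1}{9}\right) = - \frac{17}{9} \approx -1.8889$)
$w{\left(E \right)} = \frac{2 E}{3 + E}$
$7 w{\left(Q \right)} O = 7 \cdot 2 \left(-2\right) \frac{1}{3 - 2} \left(- \frac{17}{9}\right) = 7 \cdot 2 \left(-2\right) 1^{-1} \left(- \frac{17}{9}\right) = 7 \cdot 2 \left(-2\right) 1 \left(- \frac{17}{9}\right) = 7 \left(-4\right) \left(- \frac{17}{9}\right) = \left(-28\right) \left(- \frac{17}{9}\right) = \frac{476}{9}$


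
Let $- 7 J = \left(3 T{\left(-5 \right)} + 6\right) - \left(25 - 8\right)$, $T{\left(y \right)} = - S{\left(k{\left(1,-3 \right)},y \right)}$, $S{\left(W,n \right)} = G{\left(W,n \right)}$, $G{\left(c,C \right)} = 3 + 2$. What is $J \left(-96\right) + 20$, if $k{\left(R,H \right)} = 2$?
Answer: $- \frac{2356}{7} \approx -336.57$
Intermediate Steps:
$G{\left(c,C \right)} = 5$
$S{\left(W,n \right)} = 5$
$T{\left(y \right)} = -5$ ($T{\left(y \right)} = \left(-1\right) 5 = -5$)
$J = \frac{26}{7}$ ($J = - \frac{\left(3 \left(-5\right) + 6\right) - \left(25 - 8\right)}{7} = - \frac{\left(-15 + 6\right) - \left(25 - 8\right)}{7} = - \frac{-9 - 17}{7} = \left(- \frac{1}{7}\right) \left(-26\right) = \frac{26}{7} \approx 3.7143$)
$J \left(-96\right) + 20 = \frac{26}{7} \left(-96\right) + 20 = - \frac{2496}{7} + 20 = - \frac{2356}{7}$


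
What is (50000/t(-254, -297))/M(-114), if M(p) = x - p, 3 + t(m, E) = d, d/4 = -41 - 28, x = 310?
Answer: -6250/14787 ≈ -0.42267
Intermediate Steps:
d = -276 (d = 4*(-41 - 28) = 4*(-69) = -276)
t(m, E) = -279 (t(m, E) = -3 - 276 = -279)
M(p) = 310 - p
(50000/t(-254, -297))/M(-114) = (50000/(-279))/(310 - 1*(-114)) = (50000*(-1/279))/(310 + 114) = -50000/279/424 = -50000/279*1/424 = -6250/14787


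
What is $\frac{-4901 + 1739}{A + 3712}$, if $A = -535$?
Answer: $- \frac{1054}{1059} \approx -0.99528$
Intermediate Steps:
$\frac{-4901 + 1739}{A + 3712} = \frac{-4901 + 1739}{-535 + 3712} = - \frac{3162}{3177} = \left(-3162\right) \frac{1}{3177} = - \frac{1054}{1059}$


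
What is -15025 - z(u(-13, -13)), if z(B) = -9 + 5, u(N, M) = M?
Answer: -15021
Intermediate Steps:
z(B) = -4
-15025 - z(u(-13, -13)) = -15025 - 1*(-4) = -15025 + 4 = -15021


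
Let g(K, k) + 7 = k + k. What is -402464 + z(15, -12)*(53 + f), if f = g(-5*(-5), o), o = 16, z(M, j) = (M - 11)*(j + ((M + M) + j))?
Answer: -400592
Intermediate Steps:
z(M, j) = (-11 + M)*(2*M + 2*j) (z(M, j) = (-11 + M)*(j + (2*M + j)) = (-11 + M)*(j + (j + 2*M)) = (-11 + M)*(2*M + 2*j))
g(K, k) = -7 + 2*k (g(K, k) = -7 + (k + k) = -7 + 2*k)
f = 25 (f = -7 + 2*16 = -7 + 32 = 25)
-402464 + z(15, -12)*(53 + f) = -402464 + (-22*15 - 22*(-12) + 2*15² + 2*15*(-12))*(53 + 25) = -402464 + (-330 + 264 + 2*225 - 360)*78 = -402464 + (-330 + 264 + 450 - 360)*78 = -402464 + 24*78 = -402464 + 1872 = -400592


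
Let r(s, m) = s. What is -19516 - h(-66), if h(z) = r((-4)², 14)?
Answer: -19532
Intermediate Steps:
h(z) = 16 (h(z) = (-4)² = 16)
-19516 - h(-66) = -19516 - 1*16 = -19516 - 16 = -19532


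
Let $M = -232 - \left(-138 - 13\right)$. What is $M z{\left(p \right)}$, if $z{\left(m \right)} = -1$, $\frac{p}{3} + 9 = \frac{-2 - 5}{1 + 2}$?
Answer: $81$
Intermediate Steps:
$p = -34$ ($p = -27 + 3 \frac{-2 - 5}{1 + 2} = -27 + 3 \left(- \frac{7}{3}\right) = -27 - 7 = -34$)
$M = -81$ ($M = -232 - \left(-138 - 13\right) = -232 - -151 = -232 + 151 = -81$)
$M z{\left(p \right)} = \left(-81\right) \left(-1\right) = 81$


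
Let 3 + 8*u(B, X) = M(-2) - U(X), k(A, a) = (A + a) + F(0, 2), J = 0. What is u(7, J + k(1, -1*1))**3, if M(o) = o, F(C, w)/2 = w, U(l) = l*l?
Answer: -9261/512 ≈ -18.088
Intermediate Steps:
U(l) = l**2
F(C, w) = 2*w
k(A, a) = 4 + A + a (k(A, a) = (A + a) + 2*2 = (A + a) + 4 = 4 + A + a)
u(B, X) = -5/8 - X**2/8 (u(B, X) = -3/8 + (-2 - X**2)/8 = -3/8 + (-1/4 - X**2/8) = -5/8 - X**2/8)
u(7, J + k(1, -1*1))**3 = (-5/8 - (0 + (4 + 1 - 1*1))**2/8)**3 = (-5/8 - (0 + (4 + 1 - 1))**2/8)**3 = (-5/8 - (0 + 4)**2/8)**3 = (-5/8 - 1/8*4**2)**3 = (-5/8 - 1/8*16)**3 = (-5/8 - 2)**3 = (-21/8)**3 = -9261/512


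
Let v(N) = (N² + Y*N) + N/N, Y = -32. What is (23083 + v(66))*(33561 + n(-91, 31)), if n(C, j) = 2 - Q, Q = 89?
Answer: 847829472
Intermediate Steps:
n(C, j) = -87 (n(C, j) = 2 - 1*89 = 2 - 89 = -87)
v(N) = 1 + N² - 32*N (v(N) = (N² - 32*N) + N/N = (N² - 32*N) + 1 = 1 + N² - 32*N)
(23083 + v(66))*(33561 + n(-91, 31)) = (23083 + (1 + 66² - 32*66))*(33561 - 87) = (23083 + (1 + 4356 - 2112))*33474 = (23083 + 2245)*33474 = 25328*33474 = 847829472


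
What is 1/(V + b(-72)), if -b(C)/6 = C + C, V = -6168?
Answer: -1/5304 ≈ -0.00018854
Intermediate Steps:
b(C) = -12*C (b(C) = -6*(C + C) = -12*C)
1/(V + b(-72)) = 1/(-6168 - 12*(-72)) = 1/(-6168 + 864) = 1/(-5304) = -1/5304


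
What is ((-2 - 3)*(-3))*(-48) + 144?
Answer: -576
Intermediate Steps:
((-2 - 3)*(-3))*(-48) + 144 = -5*(-3)*(-48) + 144 = 15*(-48) + 144 = -720 + 144 = -576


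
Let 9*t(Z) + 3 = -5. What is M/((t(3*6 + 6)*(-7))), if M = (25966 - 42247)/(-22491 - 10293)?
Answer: 48843/611968 ≈ 0.079813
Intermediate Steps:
t(Z) = -8/9 (t(Z) = -1/3 + (1/9)*(-5) = -1/3 - 5/9 = -8/9)
M = 5427/10928 (M = -16281/(-32784) = -16281*(-1/32784) = 5427/10928 ≈ 0.49661)
M/((t(3*6 + 6)*(-7))) = 5427/(10928*((-8/9*(-7)))) = 5427/(10928*(56/9)) = (5427/10928)*(9/56) = 48843/611968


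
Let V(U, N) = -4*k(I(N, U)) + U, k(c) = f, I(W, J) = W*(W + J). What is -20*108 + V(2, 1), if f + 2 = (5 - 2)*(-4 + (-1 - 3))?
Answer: -2054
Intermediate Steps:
I(W, J) = W*(J + W)
f = -26 (f = -2 + (5 - 2)*(-4 + (-1 - 3)) = -2 + 3*(-4 - 4) = -2 + 3*(-8) = -2 - 24 = -26)
k(c) = -26
V(U, N) = 104 + U (V(U, N) = -4*(-26) + U = 104 + U)
-20*108 + V(2, 1) = -20*108 + (104 + 2) = -2160 + 106 = -2054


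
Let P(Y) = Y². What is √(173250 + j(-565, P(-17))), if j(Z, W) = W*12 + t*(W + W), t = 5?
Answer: 2*√44902 ≈ 423.80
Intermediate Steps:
j(Z, W) = 22*W (j(Z, W) = W*12 + 5*(W + W) = 12*W + 5*(2*W) = 12*W + 10*W = 22*W)
√(173250 + j(-565, P(-17))) = √(173250 + 22*(-17)²) = √(173250 + 22*289) = √(173250 + 6358) = √179608 = 2*√44902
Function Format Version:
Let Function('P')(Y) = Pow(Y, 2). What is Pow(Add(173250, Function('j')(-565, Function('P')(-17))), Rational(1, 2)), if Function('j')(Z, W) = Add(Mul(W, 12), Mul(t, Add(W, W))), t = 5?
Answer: Mul(2, Pow(44902, Rational(1, 2))) ≈ 423.80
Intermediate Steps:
Function('j')(Z, W) = Mul(22, W) (Function('j')(Z, W) = Add(Mul(W, 12), Mul(5, Add(W, W))) = Add(Mul(12, W), Mul(5, Mul(2, W))) = Add(Mul(12, W), Mul(10, W)) = Mul(22, W))
Pow(Add(173250, Function('j')(-565, Function('P')(-17))), Rational(1, 2)) = Pow(Add(173250, Mul(22, Pow(-17, 2))), Rational(1, 2)) = Pow(Add(173250, Mul(22, 289)), Rational(1, 2)) = Pow(Add(173250, 6358), Rational(1, 2)) = Pow(179608, Rational(1, 2)) = Mul(2, Pow(44902, Rational(1, 2)))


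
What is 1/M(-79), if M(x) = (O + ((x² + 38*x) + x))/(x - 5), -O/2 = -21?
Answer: -42/1601 ≈ -0.026234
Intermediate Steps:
O = 42 (O = -2*(-21) = 42)
M(x) = (42 + x² + 39*x)/(-5 + x) (M(x) = (42 + ((x² + 38*x) + x))/(x - 5) = (42 + (x² + 39*x))/(-5 + x) = (42 + x² + 39*x)/(-5 + x))
1/M(-79) = 1/((42 + (-79)² + 39*(-79))/(-5 - 79)) = 1/((42 + 6241 - 3081)/(-84)) = 1/(-1/84*3202) = 1/(-1601/42) = -42/1601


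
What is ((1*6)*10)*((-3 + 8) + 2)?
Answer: 420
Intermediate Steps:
((1*6)*10)*((-3 + 8) + 2) = (6*10)*(5 + 2) = 60*7 = 420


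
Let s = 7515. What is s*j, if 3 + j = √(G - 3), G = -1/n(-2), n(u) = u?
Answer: -22545 + 7515*I*√10/2 ≈ -22545.0 + 11882.0*I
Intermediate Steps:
G = ½ (G = -1/(-2) = -1*(-½) = ½ ≈ 0.50000)
j = -3 + I*√10/2 (j = -3 + √(½ - 3) = -3 + √(-5/2) = -3 + I*√10/2 ≈ -3.0 + 1.5811*I)
s*j = 7515*(-3 + I*√10/2) = -22545 + 7515*I*√10/2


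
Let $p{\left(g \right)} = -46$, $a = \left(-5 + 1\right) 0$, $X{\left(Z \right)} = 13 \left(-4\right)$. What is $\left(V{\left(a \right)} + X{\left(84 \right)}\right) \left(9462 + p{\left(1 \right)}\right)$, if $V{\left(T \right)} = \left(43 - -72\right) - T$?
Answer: $593208$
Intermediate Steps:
$X{\left(Z \right)} = -52$
$a = 0$ ($a = \left(-4\right) 0 = 0$)
$V{\left(T \right)} = 115 - T$ ($V{\left(T \right)} = \left(43 + 72\right) - T = 115 - T$)
$\left(V{\left(a \right)} + X{\left(84 \right)}\right) \left(9462 + p{\left(1 \right)}\right) = \left(\left(115 - 0\right) - 52\right) \left(9462 - 46\right) = \left(\left(115 + 0\right) - 52\right) 9416 = \left(115 - 52\right) 9416 = 63 \cdot 9416 = 593208$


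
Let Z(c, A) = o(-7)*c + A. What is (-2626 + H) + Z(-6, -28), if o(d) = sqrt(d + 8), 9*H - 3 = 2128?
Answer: -21809/9 ≈ -2423.2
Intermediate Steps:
H = 2131/9 (H = 1/3 + (1/9)*2128 = 1/3 + 2128/9 = 2131/9 ≈ 236.78)
o(d) = sqrt(8 + d)
Z(c, A) = A + c (Z(c, A) = sqrt(8 - 7)*c + A = sqrt(1)*c + A = 1*c + A = c + A = A + c)
(-2626 + H) + Z(-6, -28) = (-2626 + 2131/9) + (-28 - 6) = -21503/9 - 34 = -21809/9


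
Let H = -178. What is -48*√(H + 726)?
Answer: -96*√137 ≈ -1123.7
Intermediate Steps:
-48*√(H + 726) = -48*√(-178 + 726) = -96*√137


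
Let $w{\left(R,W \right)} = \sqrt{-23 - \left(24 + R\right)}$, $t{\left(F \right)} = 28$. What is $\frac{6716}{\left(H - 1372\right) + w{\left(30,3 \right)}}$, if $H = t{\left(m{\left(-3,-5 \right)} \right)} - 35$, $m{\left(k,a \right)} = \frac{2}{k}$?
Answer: $- \frac{661526}{135837} - \frac{3358 i \sqrt{77}}{950859} \approx -4.87 - 0.030989 i$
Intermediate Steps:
$w{\left(R,W \right)} = \sqrt{-47 - R}$
$H = -7$ ($H = 28 - 35 = -7$)
$\frac{6716}{\left(H - 1372\right) + w{\left(30,3 \right)}} = \frac{6716}{\left(-7 - 1372\right) + \sqrt{-47 - 30}} = \frac{6716}{-1379 + \sqrt{-47 - 30}} = \frac{6716}{-1379 + \sqrt{-77}} = \frac{6716}{-1379 + i \sqrt{77}}$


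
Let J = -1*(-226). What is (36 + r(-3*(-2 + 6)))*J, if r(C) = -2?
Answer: 7684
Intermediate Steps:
J = 226
(36 + r(-3*(-2 + 6)))*J = (36 - 2)*226 = 34*226 = 7684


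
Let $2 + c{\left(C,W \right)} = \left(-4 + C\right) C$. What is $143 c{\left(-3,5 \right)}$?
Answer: $2717$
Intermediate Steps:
$c{\left(C,W \right)} = -2 + C \left(-4 + C\right)$ ($c{\left(C,W \right)} = -2 + \left(-4 + C\right) C = -2 + C \left(-4 + C\right)$)
$143 c{\left(-3,5 \right)} = 143 \left(-2 + \left(-3\right)^{2} - -12\right) = 143 \left(-2 + 9 + 12\right) = 143 \cdot 19 = 2717$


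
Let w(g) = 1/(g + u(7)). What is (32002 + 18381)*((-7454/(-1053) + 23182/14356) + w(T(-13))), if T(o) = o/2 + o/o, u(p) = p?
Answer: 3564551451853/7558434 ≈ 4.7160e+5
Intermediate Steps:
T(o) = 1 + o/2 (T(o) = o*(½) + 1 = o/2 + 1 = 1 + o/2)
w(g) = 1/(7 + g) (w(g) = 1/(g + 7) = 1/(7 + g))
(32002 + 18381)*((-7454/(-1053) + 23182/14356) + w(T(-13))) = (32002 + 18381)*((-7454/(-1053) + 23182/14356) + 1/(7 + (1 + (½)*(-13)))) = 50383*((-7454*(-1/1053) + 23182*(1/14356)) + 1/(7 + (1 - 13/2))) = 50383*((7454/1053 + 11591/7178) + 1/(7 - 11/2)) = 50383*(65710135/7558434 + 1/(3/2)) = 50383*(65710135/7558434 + ⅔) = 50383*(70749091/7558434) = 3564551451853/7558434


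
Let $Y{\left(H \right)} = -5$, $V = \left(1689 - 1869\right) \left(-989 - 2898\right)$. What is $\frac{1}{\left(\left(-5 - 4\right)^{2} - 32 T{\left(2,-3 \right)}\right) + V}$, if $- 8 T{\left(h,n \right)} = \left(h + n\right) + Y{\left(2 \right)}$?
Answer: $\frac{1}{699717} \approx 1.4291 \cdot 10^{-6}$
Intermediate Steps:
$V = 699660$ ($V = \left(-180\right) \left(-3887\right) = 699660$)
$T{\left(h,n \right)} = \frac{5}{8} - \frac{h}{8} - \frac{n}{8}$ ($T{\left(h,n \right)} = - \frac{\left(h + n\right) - 5}{8} = - \frac{-5 + h + n}{8} = \frac{5}{8} - \frac{h}{8} - \frac{n}{8}$)
$\frac{1}{\left(\left(-5 - 4\right)^{2} - 32 T{\left(2,-3 \right)}\right) + V} = \frac{1}{\left(\left(-5 - 4\right)^{2} - 32 \left(\frac{5}{8} - \frac{1}{4} - - \frac{3}{8}\right)\right) + 699660} = \frac{1}{\left(\left(-9\right)^{2} - 32 \left(\frac{5}{8} - \frac{1}{4} + \frac{3}{8}\right)\right) + 699660} = \frac{1}{\left(81 - 24\right) + 699660} = \frac{1}{57 + 699660} = \frac{1}{699717}$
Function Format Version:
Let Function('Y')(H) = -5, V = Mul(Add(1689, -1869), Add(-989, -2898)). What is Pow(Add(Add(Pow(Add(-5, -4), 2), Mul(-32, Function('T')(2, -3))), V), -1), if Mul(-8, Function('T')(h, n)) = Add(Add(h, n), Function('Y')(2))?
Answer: Rational(1, 699717) ≈ 1.4291e-6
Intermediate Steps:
V = 699660 (V = Mul(-180, -3887) = 699660)
Function('T')(h, n) = Add(Rational(5, 8), Mul(Rational(-1, 8), h), Mul(Rational(-1, 8), n)) (Function('T')(h, n) = Mul(Rational(-1, 8), Add(Add(h, n), -5)) = Mul(Rational(-1, 8), Add(-5, h, n)) = Add(Rational(5, 8), Mul(Rational(-1, 8), h), Mul(Rational(-1, 8), n)))
Pow(Add(Add(Pow(Add(-5, -4), 2), Mul(-32, Function('T')(2, -3))), V), -1) = Pow(Add(Add(Pow(Add(-5, -4), 2), Mul(-32, Add(Rational(5, 8), Mul(Rational(-1, 8), 2), Mul(Rational(-1, 8), -3)))), 699660), -1) = Pow(Add(Add(Pow(-9, 2), Mul(-32, Add(Rational(5, 8), Rational(-1, 4), Rational(3, 8)))), 699660), -1) = Pow(Add(Add(81, Mul(-32, Rational(3, 4))), 699660), -1) = Pow(Add(Add(81, -24), 699660), -1) = Pow(Add(57, 699660), -1) = Pow(699717, -1) = Rational(1, 699717)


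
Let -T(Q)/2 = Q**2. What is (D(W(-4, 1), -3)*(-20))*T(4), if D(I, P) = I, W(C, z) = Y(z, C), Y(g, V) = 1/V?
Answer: -160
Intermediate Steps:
W(C, z) = 1/C
T(Q) = -2*Q**2
(D(W(-4, 1), -3)*(-20))*T(4) = (-20/(-4))*(-2*4**2) = (-1/4*(-20))*(-2*16) = 5*(-32) = -160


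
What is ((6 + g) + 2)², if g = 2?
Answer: 100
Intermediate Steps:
((6 + g) + 2)² = ((6 + 2) + 2)² = (8 + 2)² = 10² = 100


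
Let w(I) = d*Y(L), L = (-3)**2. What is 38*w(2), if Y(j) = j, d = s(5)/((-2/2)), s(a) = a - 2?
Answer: -1026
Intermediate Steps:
s(a) = -2 + a
L = 9
d = -3 (d = (-2 + 5)/((-2/2)) = 3/((-2*1/2)) = 3/(-1) = 3*(-1) = -3)
w(I) = -27 (w(I) = -3*9 = -27)
38*w(2) = 38*(-27) = -1026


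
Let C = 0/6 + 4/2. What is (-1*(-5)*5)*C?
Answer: 50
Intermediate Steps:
C = 2 (C = 0*(⅙) + 4*(½) = 0 + 2 = 2)
(-1*(-5)*5)*C = (-1*(-5)*5)*2 = (5*5)*2 = 25*2 = 50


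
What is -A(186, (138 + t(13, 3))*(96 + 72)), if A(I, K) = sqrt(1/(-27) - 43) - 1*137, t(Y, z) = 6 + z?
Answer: 137 - I*sqrt(3486)/9 ≈ 137.0 - 6.5603*I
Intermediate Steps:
A(I, K) = -137 + I*sqrt(3486)/9 (A(I, K) = sqrt(-1/27 - 43) - 137 = sqrt(-1162/27) - 137 = I*sqrt(3486)/9 - 137 = -137 + I*sqrt(3486)/9)
-A(186, (138 + t(13, 3))*(96 + 72)) = -(-137 + I*sqrt(3486)/9) = 137 - I*sqrt(3486)/9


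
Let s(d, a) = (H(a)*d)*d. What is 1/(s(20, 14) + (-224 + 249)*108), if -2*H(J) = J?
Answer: -1/100 ≈ -0.010000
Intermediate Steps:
H(J) = -J/2
s(d, a) = -a*d**2/2 (s(d, a) = ((-a/2)*d)*d = (-a*d/2)*d = -a*d**2/2)
1/(s(20, 14) + (-224 + 249)*108) = 1/(-1/2*14*20**2 + (-224 + 249)*108) = 1/(-1/2*14*400 + 25*108) = 1/(-2800 + 2700) = 1/(-100) = -1/100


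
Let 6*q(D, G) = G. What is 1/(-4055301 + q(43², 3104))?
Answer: -3/12164351 ≈ -2.4662e-7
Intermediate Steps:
q(D, G) = G/6
1/(-4055301 + q(43², 3104)) = 1/(-4055301 + (⅙)*3104) = 1/(-4055301 + 1552/3) = 1/(-12164351/3) = -3/12164351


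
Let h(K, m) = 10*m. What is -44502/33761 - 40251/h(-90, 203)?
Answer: -207036153/9790690 ≈ -21.146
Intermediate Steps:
-44502/33761 - 40251/h(-90, 203) = -44502/33761 - 40251/(10*203) = -44502*1/33761 - 40251/2030 = -44502/33761 - 40251*1/2030 = -44502/33761 - 40251/2030 = -207036153/9790690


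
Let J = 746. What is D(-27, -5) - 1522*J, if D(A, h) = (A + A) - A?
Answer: -1135439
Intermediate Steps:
D(A, h) = A (D(A, h) = 2*A - A = A)
D(-27, -5) - 1522*J = -27 - 1522*746 = -27 - 1135412 = -1135439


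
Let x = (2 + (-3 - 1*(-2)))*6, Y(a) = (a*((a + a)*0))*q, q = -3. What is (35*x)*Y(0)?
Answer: 0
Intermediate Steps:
Y(a) = 0 (Y(a) = (a*((a + a)*0))*(-3) = (a*((2*a)*0))*(-3) = (a*0)*(-3) = 0*(-3) = 0)
x = 6 (x = (2 + (-3 + 2))*6 = (2 - 1)*6 = 1*6 = 6)
(35*x)*Y(0) = (35*6)*0 = 210*0 = 0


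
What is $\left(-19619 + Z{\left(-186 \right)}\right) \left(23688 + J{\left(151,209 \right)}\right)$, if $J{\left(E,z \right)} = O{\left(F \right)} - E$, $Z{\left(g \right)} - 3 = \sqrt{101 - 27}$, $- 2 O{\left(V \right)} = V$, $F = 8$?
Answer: $-461623328 + 23533 \sqrt{74} \approx -4.6142 \cdot 10^{8}$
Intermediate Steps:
$O{\left(V \right)} = - \frac{V}{2}$
$Z{\left(g \right)} = 3 + \sqrt{74}$ ($Z{\left(g \right)} = 3 + \sqrt{101 - 27} = 3 + \sqrt{74}$)
$J{\left(E,z \right)} = -4 - E$ ($J{\left(E,z \right)} = \left(- \frac{1}{2}\right) 8 - E = -4 - E$)
$\left(-19619 + Z{\left(-186 \right)}\right) \left(23688 + J{\left(151,209 \right)}\right) = \left(-19619 + \left(3 + \sqrt{74}\right)\right) \left(23688 - 155\right) = \left(-19616 + \sqrt{74}\right) \left(23688 - 155\right) = \left(-19616 + \sqrt{74}\right) 23533 = -461623328 + 23533 \sqrt{74}$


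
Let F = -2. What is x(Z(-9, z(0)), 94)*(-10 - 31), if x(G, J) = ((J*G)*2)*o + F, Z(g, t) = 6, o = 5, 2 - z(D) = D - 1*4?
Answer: -231158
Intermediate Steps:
z(D) = 6 - D (z(D) = 2 - (D - 1*4) = 2 - (D - 4) = 2 - (-4 + D) = 2 + (4 - D) = 6 - D)
x(G, J) = -2 + 10*G*J (x(G, J) = ((J*G)*2)*5 - 2 = ((G*J)*2)*5 - 2 = (2*G*J)*5 - 2 = 10*G*J - 2 = -2 + 10*G*J)
x(Z(-9, z(0)), 94)*(-10 - 31) = (-2 + 10*6*94)*(-10 - 31) = (-2 + 5640)*(-41) = 5638*(-41) = -231158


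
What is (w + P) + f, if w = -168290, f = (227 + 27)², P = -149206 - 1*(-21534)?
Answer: -231446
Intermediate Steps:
P = -127672 (P = -149206 + 21534 = -127672)
f = 64516 (f = 254² = 64516)
(w + P) + f = (-168290 - 127672) + 64516 = -295962 + 64516 = -231446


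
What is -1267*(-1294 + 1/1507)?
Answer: 2470722219/1507 ≈ 1.6395e+6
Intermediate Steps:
-1267*(-1294 + 1/1507) = -1267*(-1950057/1507) = 2470722219/1507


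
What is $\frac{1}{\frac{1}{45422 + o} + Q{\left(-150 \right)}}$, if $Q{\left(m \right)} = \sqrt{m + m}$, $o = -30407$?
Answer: $\frac{15015}{67635067501} - \frac{2254502250 i \sqrt{3}}{67635067501} \approx 2.22 \cdot 10^{-7} - 0.057735 i$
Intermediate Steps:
$Q{\left(m \right)} = \sqrt{2} \sqrt{m}$ ($Q{\left(m \right)} = \sqrt{2 m} = \sqrt{2} \sqrt{m}$)
$\frac{1}{\frac{1}{45422 + o} + Q{\left(-150 \right)}} = \frac{1}{\frac{1}{45422 - 30407} + \sqrt{2} \sqrt{-150}} = \frac{1}{\frac{1}{15015} + \sqrt{2} \cdot 5 i \sqrt{6}} = \frac{1}{\frac{1}{15015} + 10 i \sqrt{3}}$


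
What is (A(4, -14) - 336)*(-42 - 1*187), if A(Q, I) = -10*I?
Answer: 44884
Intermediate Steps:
(A(4, -14) - 336)*(-42 - 1*187) = (-10*(-14) - 336)*(-42 - 1*187) = (140 - 336)*(-42 - 187) = -196*(-229) = 44884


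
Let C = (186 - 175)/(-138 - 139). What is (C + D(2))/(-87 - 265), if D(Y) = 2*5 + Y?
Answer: -3313/97504 ≈ -0.033978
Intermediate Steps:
D(Y) = 10 + Y
C = -11/277 (C = 11/(-277) = 11*(-1/277) = -11/277 ≈ -0.039711)
(C + D(2))/(-87 - 265) = (-11/277 + (10 + 2))/(-87 - 265) = (-11/277 + 12)/(-352) = (3313/277)*(-1/352) = -3313/97504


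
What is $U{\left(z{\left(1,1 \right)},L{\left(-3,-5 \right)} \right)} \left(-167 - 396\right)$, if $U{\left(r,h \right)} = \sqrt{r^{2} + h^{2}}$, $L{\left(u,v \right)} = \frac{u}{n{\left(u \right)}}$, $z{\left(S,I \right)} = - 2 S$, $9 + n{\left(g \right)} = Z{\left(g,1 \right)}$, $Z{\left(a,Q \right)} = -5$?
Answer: $- \frac{563 \sqrt{793}}{14} \approx -1132.4$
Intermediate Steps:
$n{\left(g \right)} = -14$ ($n{\left(g \right)} = -9 - 5 = -14$)
$L{\left(u,v \right)} = - \frac{u}{14}$ ($L{\left(u,v \right)} = \frac{u}{-14} = u \left(- \frac{1}{14}\right) = - \frac{u}{14}$)
$U{\left(r,h \right)} = \sqrt{h^{2} + r^{2}}$
$U{\left(z{\left(1,1 \right)},L{\left(-3,-5 \right)} \right)} \left(-167 - 396\right) = \sqrt{\left(\left(- \frac{1}{14}\right) \left(-3\right)\right)^{2} + \left(\left(-2\right) 1\right)^{2}} \left(-167 - 396\right) = \sqrt{\left(\frac{3}{14}\right)^{2} + \left(-2\right)^{2}} \left(-563\right) = \sqrt{\frac{9}{196} + 4} \left(-563\right) = \sqrt{\frac{793}{196}} \left(-563\right) = \frac{\sqrt{793}}{14} \left(-563\right) = - \frac{563 \sqrt{793}}{14}$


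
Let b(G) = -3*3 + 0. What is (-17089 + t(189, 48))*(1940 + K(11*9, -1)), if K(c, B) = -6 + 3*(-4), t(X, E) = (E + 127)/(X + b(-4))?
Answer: -591177409/18 ≈ -3.2843e+7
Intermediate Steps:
b(G) = -9 (b(G) = -9 + 0 = -9)
t(X, E) = (127 + E)/(-9 + X) (t(X, E) = (E + 127)/(X - 9) = (127 + E)/(-9 + X))
K(c, B) = -18 (K(c, B) = -6 - 12 = -18)
(-17089 + t(189, 48))*(1940 + K(11*9, -1)) = (-17089 + (127 + 48)/(-9 + 189))*(1940 - 18) = (-17089 + 175/180)*1922 = (-17089 + (1/180)*175)*1922 = (-17089 + 35/36)*1922 = -615169/36*1922 = -591177409/18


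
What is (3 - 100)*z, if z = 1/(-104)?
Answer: 97/104 ≈ 0.93269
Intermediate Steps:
z = -1/104 ≈ -0.0096154
(3 - 100)*z = (3 - 100)*(-1/104) = -97*(-1/104) = 97/104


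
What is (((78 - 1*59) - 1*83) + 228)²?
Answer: 26896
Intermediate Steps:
(((78 - 1*59) - 1*83) + 228)² = (((78 - 59) - 83) + 228)² = ((19 - 83) + 228)² = (-64 + 228)² = 164² = 26896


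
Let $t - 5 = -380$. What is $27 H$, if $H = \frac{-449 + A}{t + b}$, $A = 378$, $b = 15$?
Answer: $\frac{213}{40} \approx 5.325$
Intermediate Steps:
$t = -375$ ($t = 5 - 380 = -375$)
$H = \frac{71}{360}$ ($H = \frac{-449 + 378}{-375 + 15} = - \frac{71}{-360} = \left(-71\right) \left(- \frac{1}{360}\right) = \frac{71}{360} \approx 0.19722$)
$27 H = 27 \cdot \frac{71}{360} = \frac{213}{40}$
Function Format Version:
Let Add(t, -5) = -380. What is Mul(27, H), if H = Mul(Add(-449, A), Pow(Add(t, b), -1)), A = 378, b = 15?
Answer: Rational(213, 40) ≈ 5.3250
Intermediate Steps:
t = -375 (t = Add(5, -380) = -375)
H = Rational(71, 360) (H = Mul(Add(-449, 378), Pow(Add(-375, 15), -1)) = Mul(-71, Pow(-360, -1)) = Mul(-71, Rational(-1, 360)) = Rational(71, 360) ≈ 0.19722)
Mul(27, H) = Mul(27, Rational(71, 360)) = Rational(213, 40)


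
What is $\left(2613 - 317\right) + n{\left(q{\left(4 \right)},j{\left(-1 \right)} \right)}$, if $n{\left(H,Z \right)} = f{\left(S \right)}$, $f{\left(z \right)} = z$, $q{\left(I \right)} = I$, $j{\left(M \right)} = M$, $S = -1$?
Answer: $2295$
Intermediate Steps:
$n{\left(H,Z \right)} = -1$
$\left(2613 - 317\right) + n{\left(q{\left(4 \right)},j{\left(-1 \right)} \right)} = \left(2613 - 317\right) - 1 = 2296 - 1 = 2295$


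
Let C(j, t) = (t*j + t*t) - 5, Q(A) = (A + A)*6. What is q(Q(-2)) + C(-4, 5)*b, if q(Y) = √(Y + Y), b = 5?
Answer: 4*I*√3 ≈ 6.9282*I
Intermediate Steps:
Q(A) = 12*A (Q(A) = (2*A)*6 = 12*A)
C(j, t) = -5 + t² + j*t (C(j, t) = (j*t + t²) - 5 = (t² + j*t) - 5 = -5 + t² + j*t)
q(Y) = √2*√Y (q(Y) = √(2*Y) = √2*√Y)
q(Q(-2)) + C(-4, 5)*b = √2*√(12*(-2)) + (-5 + 5² - 4*5)*5 = √2*√(-24) + (-5 + 25 - 20)*5 = √2*(2*I*√6) + 0*5 = 4*I*√3 + 0 = 4*I*√3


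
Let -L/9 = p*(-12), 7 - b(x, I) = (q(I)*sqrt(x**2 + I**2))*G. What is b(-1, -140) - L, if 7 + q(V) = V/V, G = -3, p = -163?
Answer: 17611 - 18*sqrt(19601) ≈ 15091.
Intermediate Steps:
q(V) = -6 (q(V) = -7 + V/V = -7 + 1 = -6)
b(x, I) = 7 - 18*sqrt(I**2 + x**2) (b(x, I) = 7 - (-6*sqrt(x**2 + I**2))*(-3) = 7 - (-6*sqrt(I**2 + x**2))*(-3) = 7 - 18*sqrt(I**2 + x**2))
L = -17604 (L = -(-1467)*(-12) = -9*1956 = -17604)
b(-1, -140) - L = (7 - 18*sqrt((-140)**2 + (-1)**2)) - 1*(-17604) = (7 - 18*sqrt(19600 + 1)) + 17604 = (7 - 18*sqrt(19601)) + 17604 = 17611 - 18*sqrt(19601)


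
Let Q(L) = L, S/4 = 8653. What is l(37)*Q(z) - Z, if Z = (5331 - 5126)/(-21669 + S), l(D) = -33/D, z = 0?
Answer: -205/12943 ≈ -0.015839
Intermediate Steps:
S = 34612 (S = 4*8653 = 34612)
Z = 205/12943 (Z = (5331 - 5126)/(-21669 + 34612) = 205/12943 ≈ 0.015839)
l(37)*Q(z) - Z = -33/37*0 - 1*205/12943 = -33*1/37*0 - 205/12943 = -33/37*0 - 205/12943 = 0 - 205/12943 = -205/12943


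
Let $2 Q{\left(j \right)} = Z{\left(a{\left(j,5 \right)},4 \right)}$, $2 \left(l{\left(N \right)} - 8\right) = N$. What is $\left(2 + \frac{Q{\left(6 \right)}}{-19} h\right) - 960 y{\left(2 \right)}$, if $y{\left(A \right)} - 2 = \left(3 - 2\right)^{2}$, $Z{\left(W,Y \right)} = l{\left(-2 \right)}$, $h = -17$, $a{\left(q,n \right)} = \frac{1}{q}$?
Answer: $- \frac{109245}{38} \approx -2874.9$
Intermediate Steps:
$l{\left(N \right)} = 8 + \frac{N}{2}$
$Z{\left(W,Y \right)} = 7$ ($Z{\left(W,Y \right)} = 8 + \frac{1}{2} \left(-2\right) = 8 - 1 = 7$)
$Q{\left(j \right)} = \frac{7}{2}$ ($Q{\left(j \right)} = \frac{1}{2} \cdot 7 = \frac{7}{2}$)
$y{\left(A \right)} = 3$ ($y{\left(A \right)} = 2 + \left(3 - 2\right)^{2} = 2 + 1^{2} = 2 + 1 = 3$)
$\left(2 + \frac{Q{\left(6 \right)}}{-19} h\right) - 960 y{\left(2 \right)} = \left(2 + \frac{7}{2 \left(-19\right)} \left(-17\right)\right) - 2880 = \left(2 + \frac{7}{2} \left(- \frac{1}{19}\right) \left(-17\right)\right) - 2880 = \left(2 - - \frac{119}{38}\right) - 2880 = \left(2 + \frac{119}{38}\right) - 2880 = \frac{195}{38} - 2880 = - \frac{109245}{38}$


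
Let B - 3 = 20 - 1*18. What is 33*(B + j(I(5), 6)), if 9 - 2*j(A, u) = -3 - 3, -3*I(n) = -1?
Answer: 825/2 ≈ 412.50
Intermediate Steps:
B = 5 (B = 3 + (20 - 1*18) = 3 + (20 - 18) = 3 + 2 = 5)
I(n) = 1/3 (I(n) = -1/3*(-1) = 1/3)
j(A, u) = 15/2 (j(A, u) = 9/2 - (-3 - 3)/2 = 9/2 - 1/2*(-6) = 9/2 + 3 = 15/2)
33*(B + j(I(5), 6)) = 33*(5 + 15/2) = 33*(25/2) = 825/2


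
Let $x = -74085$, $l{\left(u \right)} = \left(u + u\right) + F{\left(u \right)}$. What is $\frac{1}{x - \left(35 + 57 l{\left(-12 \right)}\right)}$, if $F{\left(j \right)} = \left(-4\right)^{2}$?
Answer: $- \frac{1}{73664} \approx -1.3575 \cdot 10^{-5}$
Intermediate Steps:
$F{\left(j \right)} = 16$
$l{\left(u \right)} = 16 + 2 u$ ($l{\left(u \right)} = \left(u + u\right) + 16 = 2 u + 16 = 16 + 2 u$)
$\frac{1}{x - \left(35 + 57 l{\left(-12 \right)}\right)} = \frac{1}{-74085 - \left(35 + 57 \left(16 + 2 \left(-12\right)\right)\right)} = \frac{1}{-74085 - \left(35 + 57 \left(16 - 24\right)\right)} = \frac{1}{-74085 - -421} = \frac{1}{-74085 + \left(456 - 35\right)} = \frac{1}{-74085 + 421} = \frac{1}{-73664} = - \frac{1}{73664}$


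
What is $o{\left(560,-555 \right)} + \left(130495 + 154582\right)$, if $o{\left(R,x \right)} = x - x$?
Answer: $285077$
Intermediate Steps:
$o{\left(R,x \right)} = 0$
$o{\left(560,-555 \right)} + \left(130495 + 154582\right) = 0 + \left(130495 + 154582\right) = 0 + 285077 = 285077$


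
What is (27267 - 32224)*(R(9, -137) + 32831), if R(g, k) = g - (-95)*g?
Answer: -167026115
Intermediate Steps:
R(g, k) = 96*g (R(g, k) = g + 95*g = 96*g)
(27267 - 32224)*(R(9, -137) + 32831) = (27267 - 32224)*(96*9 + 32831) = -4957*(864 + 32831) = -4957*33695 = -167026115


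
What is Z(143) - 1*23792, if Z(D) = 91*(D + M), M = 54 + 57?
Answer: -678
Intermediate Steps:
M = 111
Z(D) = 10101 + 91*D (Z(D) = 91*(D + 111) = 91*(111 + D) = 10101 + 91*D)
Z(143) - 1*23792 = (10101 + 91*143) - 1*23792 = (10101 + 13013) - 23792 = 23114 - 23792 = -678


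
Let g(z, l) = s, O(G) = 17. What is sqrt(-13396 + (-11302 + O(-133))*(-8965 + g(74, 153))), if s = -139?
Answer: 6*sqrt(2853479) ≈ 10135.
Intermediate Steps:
g(z, l) = -139
sqrt(-13396 + (-11302 + O(-133))*(-8965 + g(74, 153))) = sqrt(-13396 + (-11302 + 17)*(-8965 - 139)) = sqrt(-13396 - 11285*(-9104)) = sqrt(-13396 + 102738640) = sqrt(102725244) = 6*sqrt(2853479)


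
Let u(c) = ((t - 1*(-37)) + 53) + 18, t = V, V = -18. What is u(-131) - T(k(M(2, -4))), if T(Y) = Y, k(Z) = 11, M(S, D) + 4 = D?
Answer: 79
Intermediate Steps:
t = -18
M(S, D) = -4 + D
u(c) = 90 (u(c) = ((-18 - 1*(-37)) + 53) + 18 = ((-18 + 37) + 53) + 18 = (19 + 53) + 18 = 72 + 18 = 90)
u(-131) - T(k(M(2, -4))) = 90 - 1*11 = 90 - 11 = 79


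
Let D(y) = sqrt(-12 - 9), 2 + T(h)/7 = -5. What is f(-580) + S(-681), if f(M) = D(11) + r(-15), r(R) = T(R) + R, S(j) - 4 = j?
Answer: -741 + I*sqrt(21) ≈ -741.0 + 4.5826*I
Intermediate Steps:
T(h) = -49 (T(h) = -14 + 7*(-5) = -14 - 35 = -49)
D(y) = I*sqrt(21) (D(y) = sqrt(-21) = I*sqrt(21))
S(j) = 4 + j
r(R) = -49 + R
f(M) = -64 + I*sqrt(21) (f(M) = I*sqrt(21) + (-49 - 15) = I*sqrt(21) - 64 = -64 + I*sqrt(21))
f(-580) + S(-681) = (-64 + I*sqrt(21)) + (4 - 681) = (-64 + I*sqrt(21)) - 677 = -741 + I*sqrt(21)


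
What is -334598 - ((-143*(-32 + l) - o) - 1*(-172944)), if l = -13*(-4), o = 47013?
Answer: -457669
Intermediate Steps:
l = 52
-334598 - ((-143*(-32 + l) - o) - 1*(-172944)) = -334598 - ((-143*(-32 + 52) - 1*47013) - 1*(-172944)) = -334598 - ((-143*20 - 47013) + 172944) = -334598 - ((-2860 - 47013) + 172944) = -334598 - (-49873 + 172944) = -334598 - 1*123071 = -334598 - 123071 = -457669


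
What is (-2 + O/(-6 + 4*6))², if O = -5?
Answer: 1681/324 ≈ 5.1883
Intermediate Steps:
(-2 + O/(-6 + 4*6))² = (-2 - 5/(-6 + 4*6))² = (-2 - 5/(-6 + 24))² = (-2 - 5/18)² = (-41/18)² = 1681/324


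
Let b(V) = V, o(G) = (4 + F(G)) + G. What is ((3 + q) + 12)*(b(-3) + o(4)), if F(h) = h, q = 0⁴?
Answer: 135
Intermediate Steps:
q = 0
o(G) = 4 + 2*G (o(G) = (4 + G) + G = 4 + 2*G)
((3 + q) + 12)*(b(-3) + o(4)) = ((3 + 0) + 12)*(-3 + (4 + 2*4)) = (3 + 12)*(-3 + (4 + 8)) = 15*(-3 + 12) = 15*9 = 135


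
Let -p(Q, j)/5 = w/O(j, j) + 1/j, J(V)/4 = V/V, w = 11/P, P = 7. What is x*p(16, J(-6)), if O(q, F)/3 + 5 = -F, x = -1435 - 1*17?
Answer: 87725/63 ≈ 1392.5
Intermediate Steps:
x = -1452 (x = -1435 - 17 = -1452)
w = 11/7 ≈ 1.5714
O(q, F) = -15 - 3*F (O(q, F) = -15 + 3*(-F) = -15 - 3*F)
J(V) = 4 (J(V) = 4*(V/V) = 4*1 = 4)
p(Q, j) = -5/j - 55/(7*(-15 - 3*j)) (p(Q, j) = -5*(11/(7*(-15 - 3*j)) + 1/j) = -5*(1/j + 11/(7*(-15 - 3*j))) = -5/j - 55/(7*(-15 - 3*j)))
x*p(16, J(-6)) = -12100*(-21 - 2*4)/(7*4*(5 + 4)) = -12100*(-21 - 8)/(7*4*9) = -12100*(-29)/(7*4*9) = -1452*(-725/756) = 87725/63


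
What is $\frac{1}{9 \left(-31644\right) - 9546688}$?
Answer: $- \frac{1}{9831484} \approx -1.0171 \cdot 10^{-7}$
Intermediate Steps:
$\frac{1}{9 \left(-31644\right) - 9546688} = \frac{1}{-284796 - 9546688} = \frac{1}{-9831484} = - \frac{1}{9831484}$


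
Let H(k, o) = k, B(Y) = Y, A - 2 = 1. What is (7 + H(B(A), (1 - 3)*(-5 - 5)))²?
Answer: 100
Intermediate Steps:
A = 3 (A = 2 + 1 = 3)
(7 + H(B(A), (1 - 3)*(-5 - 5)))² = (7 + 3)² = 10² = 100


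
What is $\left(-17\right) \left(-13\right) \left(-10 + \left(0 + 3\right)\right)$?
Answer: $-1547$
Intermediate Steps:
$\left(-17\right) \left(-13\right) \left(-10 + \left(0 + 3\right)\right) = 221 \left(-10 + 3\right) = 221 \left(-7\right) = -1547$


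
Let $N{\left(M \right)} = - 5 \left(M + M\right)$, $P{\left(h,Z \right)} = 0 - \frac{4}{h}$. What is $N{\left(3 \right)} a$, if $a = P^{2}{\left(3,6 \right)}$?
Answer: $- \frac{160}{3} \approx -53.333$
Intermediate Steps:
$P{\left(h,Z \right)} = - \frac{4}{h}$ ($P{\left(h,Z \right)} = 0 - \frac{4}{h} = - \frac{4}{h}$)
$N{\left(M \right)} = - 10 M$ ($N{\left(M \right)} = - 5 \cdot 2 M = - 10 M$)
$a = \frac{16}{9}$ ($a = \left(- \frac{4}{3}\right)^{2} = \frac{16}{9} \approx 1.7778$)
$N{\left(3 \right)} a = \left(-10\right) 3 \cdot \frac{16}{9} = \left(-30\right) \frac{16}{9} = - \frac{160}{3}$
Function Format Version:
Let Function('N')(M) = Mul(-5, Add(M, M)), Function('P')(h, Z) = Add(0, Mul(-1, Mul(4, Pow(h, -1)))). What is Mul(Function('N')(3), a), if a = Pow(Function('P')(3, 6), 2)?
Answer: Rational(-160, 3) ≈ -53.333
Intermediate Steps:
Function('P')(h, Z) = Mul(-4, Pow(h, -1)) (Function('P')(h, Z) = Add(0, Mul(-4, Pow(h, -1))) = Mul(-4, Pow(h, -1)))
Function('N')(M) = Mul(-10, M) (Function('N')(M) = Mul(-5, Mul(2, M)) = Mul(-10, M))
a = Rational(16, 9) (a = Pow(Mul(-4, Pow(3, -1)), 2) = Pow(Mul(-4, Rational(1, 3)), 2) = Pow(Rational(-4, 3), 2) = Rational(16, 9) ≈ 1.7778)
Mul(Function('N')(3), a) = Mul(Mul(-10, 3), Rational(16, 9)) = Mul(-30, Rational(16, 9)) = Rational(-160, 3)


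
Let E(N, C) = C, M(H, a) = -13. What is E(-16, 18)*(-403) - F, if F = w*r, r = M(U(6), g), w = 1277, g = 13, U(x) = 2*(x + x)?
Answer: 9347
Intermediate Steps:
U(x) = 4*x (U(x) = 2*(2*x) = 4*x)
r = -13
F = -16601 (F = 1277*(-13) = -16601)
E(-16, 18)*(-403) - F = 18*(-403) - 1*(-16601) = -7254 + 16601 = 9347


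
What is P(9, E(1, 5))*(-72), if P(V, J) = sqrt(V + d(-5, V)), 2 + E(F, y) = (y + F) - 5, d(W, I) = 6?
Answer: -72*sqrt(15) ≈ -278.85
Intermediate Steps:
E(F, y) = -7 + F + y (E(F, y) = -2 + ((y + F) - 5) = -2 + ((F + y) - 5) = -2 + (-5 + F + y) = -7 + F + y)
P(V, J) = sqrt(6 + V) (P(V, J) = sqrt(V + 6) = sqrt(6 + V))
P(9, E(1, 5))*(-72) = sqrt(6 + 9)*(-72) = sqrt(15)*(-72) = -72*sqrt(15)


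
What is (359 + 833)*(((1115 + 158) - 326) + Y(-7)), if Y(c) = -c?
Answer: 1137168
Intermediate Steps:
(359 + 833)*(((1115 + 158) - 326) + Y(-7)) = (359 + 833)*(((1115 + 158) - 326) - 1*(-7)) = 1192*((1273 - 326) + 7) = 1192*(947 + 7) = 1192*954 = 1137168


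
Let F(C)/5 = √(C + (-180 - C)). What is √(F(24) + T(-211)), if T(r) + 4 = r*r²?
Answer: √(-9393935 + 30*I*√5) ≈ 0.01 + 3065.0*I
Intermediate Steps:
T(r) = -4 + r³ (T(r) = -4 + r*r² = -4 + r³)
F(C) = 30*I*√5 (F(C) = 5*√(C + (-180 - C)) = 5*√(-180) = 5*(6*I*√5) = 30*I*√5)
√(F(24) + T(-211)) = √(30*I*√5 + (-4 + (-211)³)) = √(30*I*√5 + (-4 - 9393931)) = √(30*I*√5 - 9393935) = √(-9393935 + 30*I*√5)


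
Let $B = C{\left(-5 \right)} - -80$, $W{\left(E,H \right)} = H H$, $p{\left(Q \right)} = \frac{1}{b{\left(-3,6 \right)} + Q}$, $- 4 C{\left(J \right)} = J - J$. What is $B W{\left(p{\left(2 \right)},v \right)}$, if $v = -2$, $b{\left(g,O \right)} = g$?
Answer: $320$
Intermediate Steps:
$C{\left(J \right)} = 0$ ($C{\left(J \right)} = - \frac{J - J}{4} = \left(- \frac{1}{4}\right) 0 = 0$)
$p{\left(Q \right)} = \frac{1}{-3 + Q}$
$W{\left(E,H \right)} = H^{2}$
$B = 80$ ($B = 0 - -80 = 0 + 80 = 80$)
$B W{\left(p{\left(2 \right)},v \right)} = 80 \left(-2\right)^{2} = 80 \cdot 4 = 320$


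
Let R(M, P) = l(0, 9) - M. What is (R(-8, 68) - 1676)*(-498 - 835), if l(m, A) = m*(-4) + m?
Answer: 2223444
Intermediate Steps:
l(m, A) = -3*m (l(m, A) = -4*m + m = -3*m)
R(M, P) = -M (R(M, P) = -3*0 - M = 0 - M = -M)
(R(-8, 68) - 1676)*(-498 - 835) = (-1*(-8) - 1676)*(-498 - 835) = (8 - 1676)*(-1333) = -1668*(-1333) = 2223444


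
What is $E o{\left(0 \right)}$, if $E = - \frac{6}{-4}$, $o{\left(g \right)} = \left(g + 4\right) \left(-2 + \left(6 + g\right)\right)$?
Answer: $24$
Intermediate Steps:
$o{\left(g \right)} = \left(4 + g\right)^{2}$ ($o{\left(g \right)} = \left(4 + g\right) \left(4 + g\right) = \left(4 + g\right)^{2}$)
$E = \frac{3}{2}$ ($E = \left(-6\right) \left(- \frac{1}{4}\right) = \frac{3}{2} \approx 1.5$)
$E o{\left(0 \right)} = \frac{3 \left(4 + 0\right)^{2}}{2} = \frac{3 \cdot 4^{2}}{2} = \frac{3}{2} \cdot 16 = 24$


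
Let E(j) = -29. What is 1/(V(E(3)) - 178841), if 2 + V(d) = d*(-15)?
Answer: -1/178408 ≈ -5.6051e-6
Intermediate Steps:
V(d) = -2 - 15*d (V(d) = -2 + d*(-15) = -2 - 15*d)
1/(V(E(3)) - 178841) = 1/((-2 - 15*(-29)) - 178841) = 1/((-2 + 435) - 178841) = 1/(433 - 178841) = 1/(-178408) = -1/178408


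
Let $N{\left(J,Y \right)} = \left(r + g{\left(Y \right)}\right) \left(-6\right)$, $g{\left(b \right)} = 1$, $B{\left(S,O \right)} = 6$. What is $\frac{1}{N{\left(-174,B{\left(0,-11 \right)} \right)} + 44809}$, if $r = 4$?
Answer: $\frac{1}{44779} \approx 2.2332 \cdot 10^{-5}$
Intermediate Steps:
$N{\left(J,Y \right)} = -30$ ($N{\left(J,Y \right)} = \left(4 + 1\right) \left(-6\right) = 5 \left(-6\right) = -30$)
$\frac{1}{N{\left(-174,B{\left(0,-11 \right)} \right)} + 44809} = \frac{1}{-30 + 44809} = \frac{1}{44779}$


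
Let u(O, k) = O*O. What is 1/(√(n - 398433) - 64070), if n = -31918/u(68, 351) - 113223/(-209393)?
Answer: -31017351587120/1987474607302372439 - 34*I*√80780098735165216654/1987474607302372439 ≈ -1.5606e-5 - 1.5376e-7*I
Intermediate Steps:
u(O, k) = O²
n = -3079931311/484116616 (n = -31918/(68²) - 113223/(-209393) = -31918/4624 - 113223*(-1/209393) = -31918*1/4624 + 113223/209393 = -15959/2312 + 113223/209393 = -3079931311/484116616 ≈ -6.3620)
1/(√(n - 398433) - 64070) = 1/(√(-3079931311/484116616 - 398433) - 64070) = 1/(√(-192891115594039/484116616) - 64070) = 1/(I*√80780098735165216654/14238724 - 64070) = 1/(-64070 + I*√80780098735165216654/14238724)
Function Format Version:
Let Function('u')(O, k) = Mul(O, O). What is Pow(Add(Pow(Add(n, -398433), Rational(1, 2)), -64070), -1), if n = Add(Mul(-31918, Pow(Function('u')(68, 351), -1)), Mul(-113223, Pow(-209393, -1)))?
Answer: Add(Rational(-31017351587120, 1987474607302372439), Mul(Rational(-34, 1987474607302372439), I, Pow(80780098735165216654, Rational(1, 2)))) ≈ Add(-1.5606e-5, Mul(-1.5376e-7, I))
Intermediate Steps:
Function('u')(O, k) = Pow(O, 2)
n = Rational(-3079931311, 484116616) (n = Add(Mul(-31918, Pow(Pow(68, 2), -1)), Mul(-113223, Pow(-209393, -1))) = Add(Mul(-31918, Pow(4624, -1)), Mul(-113223, Rational(-1, 209393))) = Add(Mul(-31918, Rational(1, 4624)), Rational(113223, 209393)) = Add(Rational(-15959, 2312), Rational(113223, 209393)) = Rational(-3079931311, 484116616) ≈ -6.3620)
Pow(Add(Pow(Add(n, -398433), Rational(1, 2)), -64070), -1) = Pow(Add(Pow(Add(Rational(-3079931311, 484116616), -398433), Rational(1, 2)), -64070), -1) = Pow(Add(Pow(Rational(-192891115594039, 484116616), Rational(1, 2)), -64070), -1) = Pow(Add(Mul(Rational(1, 14238724), I, Pow(80780098735165216654, Rational(1, 2))), -64070), -1) = Pow(Add(-64070, Mul(Rational(1, 14238724), I, Pow(80780098735165216654, Rational(1, 2)))), -1)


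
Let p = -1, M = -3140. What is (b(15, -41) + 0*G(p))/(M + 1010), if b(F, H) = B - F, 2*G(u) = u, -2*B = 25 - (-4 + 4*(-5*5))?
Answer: 53/1420 ≈ 0.037324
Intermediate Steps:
B = -129/2 (B = -(25 - (-4 + 4*(-5*5)))/2 = -(25 - (-4 + 4*(-25)))/2 = -(25 - (-4 - 100))/2 = -(25 - 1*(-104))/2 = -(25 + 104)/2 = -½*129 = -129/2 ≈ -64.500)
G(u) = u/2
b(F, H) = -129/2 - F
(b(15, -41) + 0*G(p))/(M + 1010) = ((-129/2 - 1*15) + 0*((½)*(-1)))/(-3140 + 1010) = ((-129/2 - 15) + 0*(-½))/(-2130) = (-159/2 + 0)*(-1/2130) = -159/2*(-1/2130) = 53/1420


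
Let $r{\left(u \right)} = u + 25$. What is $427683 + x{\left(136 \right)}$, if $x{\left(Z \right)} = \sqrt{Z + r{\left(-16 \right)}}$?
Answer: $427683 + \sqrt{145} \approx 4.277 \cdot 10^{5}$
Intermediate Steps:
$r{\left(u \right)} = 25 + u$
$x{\left(Z \right)} = \sqrt{9 + Z}$ ($x{\left(Z \right)} = \sqrt{Z + \left(25 - 16\right)} = \sqrt{Z + 9} = \sqrt{9 + Z}$)
$427683 + x{\left(136 \right)} = 427683 + \sqrt{9 + 136} = 427683 + \sqrt{145}$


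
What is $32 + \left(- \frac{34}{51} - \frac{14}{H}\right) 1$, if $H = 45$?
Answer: $\frac{1396}{45} \approx 31.022$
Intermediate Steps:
$32 + \left(- \frac{34}{51} - \frac{14}{H}\right) 1 = 32 + \left(- \frac{34}{51} - \frac{14}{45}\right) 1 = 32 + \left(\left(-34\right) \frac{1}{51} - \frac{14}{45}\right) 1 = 32 + \left(- \frac{2}{3} - \frac{14}{45}\right) 1 = 32 - \frac{44}{45} = \frac{1396}{45}$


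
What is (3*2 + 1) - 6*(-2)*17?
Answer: 211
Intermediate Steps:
(3*2 + 1) - 6*(-2)*17 = (6 + 1) + 12*17 = 7 + 204 = 211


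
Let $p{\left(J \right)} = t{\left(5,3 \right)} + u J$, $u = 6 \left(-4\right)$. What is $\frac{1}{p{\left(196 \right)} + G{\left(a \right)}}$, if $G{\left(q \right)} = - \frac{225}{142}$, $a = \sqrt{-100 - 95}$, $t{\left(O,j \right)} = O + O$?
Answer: $- \frac{142}{666773} \approx -0.00021297$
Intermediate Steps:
$t{\left(O,j \right)} = 2 O$
$a = i \sqrt{195}$ ($a = \sqrt{-195} = i \sqrt{195} \approx 13.964 i$)
$u = -24$
$p{\left(J \right)} = 10 - 24 J$ ($p{\left(J \right)} = 2 \cdot 5 - 24 J = 10 - 24 J$)
$G{\left(q \right)} = - \frac{225}{142}$ ($G{\left(q \right)} = \left(-225\right) \frac{1}{142} = - \frac{225}{142}$)
$\frac{1}{p{\left(196 \right)} + G{\left(a \right)}} = \frac{1}{\left(10 - 4704\right) - \frac{225}{142}} = \frac{1}{-4694 - \frac{225}{142}} = \frac{1}{- \frac{666773}{142}} = - \frac{142}{666773}$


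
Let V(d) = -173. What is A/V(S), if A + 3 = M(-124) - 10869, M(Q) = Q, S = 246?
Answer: 10996/173 ≈ 63.561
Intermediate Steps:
A = -10996 (A = -3 + (-124 - 10869) = -3 - 10993 = -10996)
A/V(S) = -10996/(-173) = -10996*(-1/173) = 10996/173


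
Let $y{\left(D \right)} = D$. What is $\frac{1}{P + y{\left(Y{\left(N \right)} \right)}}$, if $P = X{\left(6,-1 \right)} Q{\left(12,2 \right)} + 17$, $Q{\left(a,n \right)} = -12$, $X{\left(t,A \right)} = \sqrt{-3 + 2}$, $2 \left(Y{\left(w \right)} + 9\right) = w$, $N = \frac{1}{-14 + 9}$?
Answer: $\frac{790}{20641} + \frac{1200 i}{20641} \approx 0.038273 + 0.058137 i$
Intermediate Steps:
$N = - \frac{1}{5}$ ($N = \frac{1}{-5} = - \frac{1}{5} \approx -0.2$)
$Y{\left(w \right)} = -9 + \frac{w}{2}$
$X{\left(t,A \right)} = i$ ($X{\left(t,A \right)} = \sqrt{-1} = i$)
$P = 17 - 12 i$ ($P = i \left(-12\right) + 17 = - 12 i + 17 = 17 - 12 i \approx 17.0 - 12.0 i$)
$\frac{1}{P + y{\left(Y{\left(N \right)} \right)}} = \frac{1}{\left(17 - 12 i\right) + \left(-9 + \frac{1}{2} \left(- \frac{1}{5}\right)\right)} = \frac{1}{\left(17 - 12 i\right) - \frac{91}{10}} = \frac{1}{\frac{79}{10} - 12 i} = \frac{100 \left(\frac{79}{10} + 12 i\right)}{20641}$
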